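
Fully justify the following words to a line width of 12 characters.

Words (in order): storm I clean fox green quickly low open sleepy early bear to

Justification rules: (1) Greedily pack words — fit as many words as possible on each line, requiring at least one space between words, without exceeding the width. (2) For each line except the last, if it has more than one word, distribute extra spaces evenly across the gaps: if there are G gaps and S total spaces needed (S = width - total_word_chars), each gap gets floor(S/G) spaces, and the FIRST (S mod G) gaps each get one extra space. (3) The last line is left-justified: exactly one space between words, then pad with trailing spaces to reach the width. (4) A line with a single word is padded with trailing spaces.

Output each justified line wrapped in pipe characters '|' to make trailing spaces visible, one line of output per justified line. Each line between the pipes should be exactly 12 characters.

Line 1: ['storm', 'I'] (min_width=7, slack=5)
Line 2: ['clean', 'fox'] (min_width=9, slack=3)
Line 3: ['green'] (min_width=5, slack=7)
Line 4: ['quickly', 'low'] (min_width=11, slack=1)
Line 5: ['open', 'sleepy'] (min_width=11, slack=1)
Line 6: ['early', 'bear'] (min_width=10, slack=2)
Line 7: ['to'] (min_width=2, slack=10)

Answer: |storm      I|
|clean    fox|
|green       |
|quickly  low|
|open  sleepy|
|early   bear|
|to          |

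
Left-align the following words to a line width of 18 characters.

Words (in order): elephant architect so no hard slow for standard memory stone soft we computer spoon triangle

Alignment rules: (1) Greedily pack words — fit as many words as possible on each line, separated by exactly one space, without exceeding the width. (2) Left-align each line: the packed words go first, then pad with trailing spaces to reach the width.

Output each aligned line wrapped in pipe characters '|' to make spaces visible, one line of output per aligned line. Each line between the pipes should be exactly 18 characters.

Answer: |elephant architect|
|so no hard slow   |
|for standard      |
|memory stone soft |
|we computer spoon |
|triangle          |

Derivation:
Line 1: ['elephant', 'architect'] (min_width=18, slack=0)
Line 2: ['so', 'no', 'hard', 'slow'] (min_width=15, slack=3)
Line 3: ['for', 'standard'] (min_width=12, slack=6)
Line 4: ['memory', 'stone', 'soft'] (min_width=17, slack=1)
Line 5: ['we', 'computer', 'spoon'] (min_width=17, slack=1)
Line 6: ['triangle'] (min_width=8, slack=10)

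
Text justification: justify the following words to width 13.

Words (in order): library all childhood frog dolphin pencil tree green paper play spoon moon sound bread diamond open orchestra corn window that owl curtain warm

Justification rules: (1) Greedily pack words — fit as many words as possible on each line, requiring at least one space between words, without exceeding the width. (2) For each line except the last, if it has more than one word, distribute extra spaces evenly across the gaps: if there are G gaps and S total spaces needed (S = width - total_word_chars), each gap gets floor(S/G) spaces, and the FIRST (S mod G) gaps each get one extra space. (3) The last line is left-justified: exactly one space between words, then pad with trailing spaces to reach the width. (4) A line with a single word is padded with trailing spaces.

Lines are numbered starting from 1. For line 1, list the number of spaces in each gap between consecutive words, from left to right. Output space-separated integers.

Answer: 3

Derivation:
Line 1: ['library', 'all'] (min_width=11, slack=2)
Line 2: ['childhood'] (min_width=9, slack=4)
Line 3: ['frog', 'dolphin'] (min_width=12, slack=1)
Line 4: ['pencil', 'tree'] (min_width=11, slack=2)
Line 5: ['green', 'paper'] (min_width=11, slack=2)
Line 6: ['play', 'spoon'] (min_width=10, slack=3)
Line 7: ['moon', 'sound'] (min_width=10, slack=3)
Line 8: ['bread', 'diamond'] (min_width=13, slack=0)
Line 9: ['open'] (min_width=4, slack=9)
Line 10: ['orchestra'] (min_width=9, slack=4)
Line 11: ['corn', 'window'] (min_width=11, slack=2)
Line 12: ['that', 'owl'] (min_width=8, slack=5)
Line 13: ['curtain', 'warm'] (min_width=12, slack=1)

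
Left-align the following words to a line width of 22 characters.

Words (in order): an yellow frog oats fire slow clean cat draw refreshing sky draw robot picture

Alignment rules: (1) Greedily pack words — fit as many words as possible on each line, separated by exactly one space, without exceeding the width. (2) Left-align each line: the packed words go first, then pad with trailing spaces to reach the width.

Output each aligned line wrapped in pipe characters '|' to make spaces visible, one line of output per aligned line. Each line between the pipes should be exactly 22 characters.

Answer: |an yellow frog oats   |
|fire slow clean cat   |
|draw refreshing sky   |
|draw robot picture    |

Derivation:
Line 1: ['an', 'yellow', 'frog', 'oats'] (min_width=19, slack=3)
Line 2: ['fire', 'slow', 'clean', 'cat'] (min_width=19, slack=3)
Line 3: ['draw', 'refreshing', 'sky'] (min_width=19, slack=3)
Line 4: ['draw', 'robot', 'picture'] (min_width=18, slack=4)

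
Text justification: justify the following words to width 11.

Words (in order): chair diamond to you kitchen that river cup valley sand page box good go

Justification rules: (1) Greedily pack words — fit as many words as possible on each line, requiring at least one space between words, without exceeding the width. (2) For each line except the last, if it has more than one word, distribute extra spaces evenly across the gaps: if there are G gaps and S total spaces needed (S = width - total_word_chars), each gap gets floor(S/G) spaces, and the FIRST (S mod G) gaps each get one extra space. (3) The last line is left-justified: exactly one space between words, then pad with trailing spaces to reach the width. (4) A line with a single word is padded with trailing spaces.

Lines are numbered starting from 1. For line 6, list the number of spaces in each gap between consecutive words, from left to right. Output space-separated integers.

Line 1: ['chair'] (min_width=5, slack=6)
Line 2: ['diamond', 'to'] (min_width=10, slack=1)
Line 3: ['you', 'kitchen'] (min_width=11, slack=0)
Line 4: ['that', 'river'] (min_width=10, slack=1)
Line 5: ['cup', 'valley'] (min_width=10, slack=1)
Line 6: ['sand', 'page'] (min_width=9, slack=2)
Line 7: ['box', 'good', 'go'] (min_width=11, slack=0)

Answer: 3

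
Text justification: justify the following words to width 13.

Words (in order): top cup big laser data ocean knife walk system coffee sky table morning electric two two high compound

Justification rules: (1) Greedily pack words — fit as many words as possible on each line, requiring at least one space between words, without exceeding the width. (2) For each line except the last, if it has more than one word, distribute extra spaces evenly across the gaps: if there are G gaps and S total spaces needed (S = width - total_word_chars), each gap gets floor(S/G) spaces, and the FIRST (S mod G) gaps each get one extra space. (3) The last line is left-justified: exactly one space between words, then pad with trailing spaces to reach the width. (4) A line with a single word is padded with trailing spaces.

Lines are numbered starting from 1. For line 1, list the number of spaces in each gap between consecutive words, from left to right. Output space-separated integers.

Line 1: ['top', 'cup', 'big'] (min_width=11, slack=2)
Line 2: ['laser', 'data'] (min_width=10, slack=3)
Line 3: ['ocean', 'knife'] (min_width=11, slack=2)
Line 4: ['walk', 'system'] (min_width=11, slack=2)
Line 5: ['coffee', 'sky'] (min_width=10, slack=3)
Line 6: ['table', 'morning'] (min_width=13, slack=0)
Line 7: ['electric', 'two'] (min_width=12, slack=1)
Line 8: ['two', 'high'] (min_width=8, slack=5)
Line 9: ['compound'] (min_width=8, slack=5)

Answer: 2 2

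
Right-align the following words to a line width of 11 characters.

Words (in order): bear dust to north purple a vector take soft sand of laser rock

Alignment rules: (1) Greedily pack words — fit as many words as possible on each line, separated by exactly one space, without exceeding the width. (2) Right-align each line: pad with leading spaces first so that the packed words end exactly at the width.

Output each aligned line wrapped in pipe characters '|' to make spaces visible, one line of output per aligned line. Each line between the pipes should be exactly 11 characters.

Line 1: ['bear', 'dust'] (min_width=9, slack=2)
Line 2: ['to', 'north'] (min_width=8, slack=3)
Line 3: ['purple', 'a'] (min_width=8, slack=3)
Line 4: ['vector', 'take'] (min_width=11, slack=0)
Line 5: ['soft', 'sand'] (min_width=9, slack=2)
Line 6: ['of', 'laser'] (min_width=8, slack=3)
Line 7: ['rock'] (min_width=4, slack=7)

Answer: |  bear dust|
|   to north|
|   purple a|
|vector take|
|  soft sand|
|   of laser|
|       rock|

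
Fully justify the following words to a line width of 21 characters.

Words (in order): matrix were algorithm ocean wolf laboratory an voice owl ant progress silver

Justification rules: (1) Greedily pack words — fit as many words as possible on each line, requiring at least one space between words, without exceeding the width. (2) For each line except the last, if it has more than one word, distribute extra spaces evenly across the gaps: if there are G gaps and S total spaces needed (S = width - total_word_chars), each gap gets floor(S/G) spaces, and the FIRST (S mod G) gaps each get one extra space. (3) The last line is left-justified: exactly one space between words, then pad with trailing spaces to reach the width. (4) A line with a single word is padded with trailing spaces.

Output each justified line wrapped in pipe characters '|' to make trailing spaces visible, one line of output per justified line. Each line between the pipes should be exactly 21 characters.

Line 1: ['matrix', 'were', 'algorithm'] (min_width=21, slack=0)
Line 2: ['ocean', 'wolf', 'laboratory'] (min_width=21, slack=0)
Line 3: ['an', 'voice', 'owl', 'ant'] (min_width=16, slack=5)
Line 4: ['progress', 'silver'] (min_width=15, slack=6)

Answer: |matrix were algorithm|
|ocean wolf laboratory|
|an   voice   owl  ant|
|progress silver      |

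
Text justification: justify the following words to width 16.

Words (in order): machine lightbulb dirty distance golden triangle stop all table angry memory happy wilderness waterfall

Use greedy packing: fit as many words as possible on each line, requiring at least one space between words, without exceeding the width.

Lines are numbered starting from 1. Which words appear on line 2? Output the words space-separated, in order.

Answer: lightbulb dirty

Derivation:
Line 1: ['machine'] (min_width=7, slack=9)
Line 2: ['lightbulb', 'dirty'] (min_width=15, slack=1)
Line 3: ['distance', 'golden'] (min_width=15, slack=1)
Line 4: ['triangle', 'stop'] (min_width=13, slack=3)
Line 5: ['all', 'table', 'angry'] (min_width=15, slack=1)
Line 6: ['memory', 'happy'] (min_width=12, slack=4)
Line 7: ['wilderness'] (min_width=10, slack=6)
Line 8: ['waterfall'] (min_width=9, slack=7)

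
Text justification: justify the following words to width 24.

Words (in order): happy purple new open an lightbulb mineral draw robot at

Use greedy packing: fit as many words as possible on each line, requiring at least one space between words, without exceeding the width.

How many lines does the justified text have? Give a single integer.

Answer: 3

Derivation:
Line 1: ['happy', 'purple', 'new', 'open', 'an'] (min_width=24, slack=0)
Line 2: ['lightbulb', 'mineral', 'draw'] (min_width=22, slack=2)
Line 3: ['robot', 'at'] (min_width=8, slack=16)
Total lines: 3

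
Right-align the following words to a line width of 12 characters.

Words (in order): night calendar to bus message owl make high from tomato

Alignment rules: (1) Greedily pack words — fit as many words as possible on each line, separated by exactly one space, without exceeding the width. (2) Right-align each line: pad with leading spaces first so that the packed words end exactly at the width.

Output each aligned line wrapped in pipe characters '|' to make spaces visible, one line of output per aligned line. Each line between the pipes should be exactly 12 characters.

Answer: |       night|
| calendar to|
| bus message|
|    owl make|
|   high from|
|      tomato|

Derivation:
Line 1: ['night'] (min_width=5, slack=7)
Line 2: ['calendar', 'to'] (min_width=11, slack=1)
Line 3: ['bus', 'message'] (min_width=11, slack=1)
Line 4: ['owl', 'make'] (min_width=8, slack=4)
Line 5: ['high', 'from'] (min_width=9, slack=3)
Line 6: ['tomato'] (min_width=6, slack=6)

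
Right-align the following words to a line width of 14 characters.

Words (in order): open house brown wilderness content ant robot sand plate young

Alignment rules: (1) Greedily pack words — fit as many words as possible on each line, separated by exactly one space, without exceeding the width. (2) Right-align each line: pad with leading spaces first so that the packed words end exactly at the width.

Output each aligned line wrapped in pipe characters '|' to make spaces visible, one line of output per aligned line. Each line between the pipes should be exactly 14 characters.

Line 1: ['open', 'house'] (min_width=10, slack=4)
Line 2: ['brown'] (min_width=5, slack=9)
Line 3: ['wilderness'] (min_width=10, slack=4)
Line 4: ['content', 'ant'] (min_width=11, slack=3)
Line 5: ['robot', 'sand'] (min_width=10, slack=4)
Line 6: ['plate', 'young'] (min_width=11, slack=3)

Answer: |    open house|
|         brown|
|    wilderness|
|   content ant|
|    robot sand|
|   plate young|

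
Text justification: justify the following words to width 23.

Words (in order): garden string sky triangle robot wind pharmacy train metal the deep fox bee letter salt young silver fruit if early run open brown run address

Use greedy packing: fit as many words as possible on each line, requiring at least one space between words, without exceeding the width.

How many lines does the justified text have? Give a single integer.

Line 1: ['garden', 'string', 'sky'] (min_width=17, slack=6)
Line 2: ['triangle', 'robot', 'wind'] (min_width=19, slack=4)
Line 3: ['pharmacy', 'train', 'metal'] (min_width=20, slack=3)
Line 4: ['the', 'deep', 'fox', 'bee', 'letter'] (min_width=23, slack=0)
Line 5: ['salt', 'young', 'silver', 'fruit'] (min_width=23, slack=0)
Line 6: ['if', 'early', 'run', 'open', 'brown'] (min_width=23, slack=0)
Line 7: ['run', 'address'] (min_width=11, slack=12)
Total lines: 7

Answer: 7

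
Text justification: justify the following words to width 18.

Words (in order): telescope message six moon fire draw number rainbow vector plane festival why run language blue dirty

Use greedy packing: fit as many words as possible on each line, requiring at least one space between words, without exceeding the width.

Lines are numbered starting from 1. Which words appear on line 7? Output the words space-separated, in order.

Answer: dirty

Derivation:
Line 1: ['telescope', 'message'] (min_width=17, slack=1)
Line 2: ['six', 'moon', 'fire', 'draw'] (min_width=18, slack=0)
Line 3: ['number', 'rainbow'] (min_width=14, slack=4)
Line 4: ['vector', 'plane'] (min_width=12, slack=6)
Line 5: ['festival', 'why', 'run'] (min_width=16, slack=2)
Line 6: ['language', 'blue'] (min_width=13, slack=5)
Line 7: ['dirty'] (min_width=5, slack=13)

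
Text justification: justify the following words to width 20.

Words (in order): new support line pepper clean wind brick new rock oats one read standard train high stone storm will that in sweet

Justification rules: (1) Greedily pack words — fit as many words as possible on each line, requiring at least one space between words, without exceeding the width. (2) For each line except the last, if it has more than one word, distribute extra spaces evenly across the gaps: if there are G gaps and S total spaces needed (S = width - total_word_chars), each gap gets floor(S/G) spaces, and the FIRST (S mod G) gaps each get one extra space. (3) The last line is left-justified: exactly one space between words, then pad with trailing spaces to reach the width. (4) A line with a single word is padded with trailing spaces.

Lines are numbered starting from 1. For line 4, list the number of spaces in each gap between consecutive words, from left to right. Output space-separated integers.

Line 1: ['new', 'support', 'line'] (min_width=16, slack=4)
Line 2: ['pepper', 'clean', 'wind'] (min_width=17, slack=3)
Line 3: ['brick', 'new', 'rock', 'oats'] (min_width=19, slack=1)
Line 4: ['one', 'read', 'standard'] (min_width=17, slack=3)
Line 5: ['train', 'high', 'stone'] (min_width=16, slack=4)
Line 6: ['storm', 'will', 'that', 'in'] (min_width=18, slack=2)
Line 7: ['sweet'] (min_width=5, slack=15)

Answer: 3 2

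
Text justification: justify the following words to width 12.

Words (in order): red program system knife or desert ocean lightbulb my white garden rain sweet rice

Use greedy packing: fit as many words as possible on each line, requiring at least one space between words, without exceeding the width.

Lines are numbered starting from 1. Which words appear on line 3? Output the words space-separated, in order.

Answer: or desert

Derivation:
Line 1: ['red', 'program'] (min_width=11, slack=1)
Line 2: ['system', 'knife'] (min_width=12, slack=0)
Line 3: ['or', 'desert'] (min_width=9, slack=3)
Line 4: ['ocean'] (min_width=5, slack=7)
Line 5: ['lightbulb', 'my'] (min_width=12, slack=0)
Line 6: ['white', 'garden'] (min_width=12, slack=0)
Line 7: ['rain', 'sweet'] (min_width=10, slack=2)
Line 8: ['rice'] (min_width=4, slack=8)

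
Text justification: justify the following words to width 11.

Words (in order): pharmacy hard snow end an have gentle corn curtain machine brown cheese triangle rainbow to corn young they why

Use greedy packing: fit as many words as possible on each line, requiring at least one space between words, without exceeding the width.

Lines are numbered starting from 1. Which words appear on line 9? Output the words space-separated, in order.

Line 1: ['pharmacy'] (min_width=8, slack=3)
Line 2: ['hard', 'snow'] (min_width=9, slack=2)
Line 3: ['end', 'an', 'have'] (min_width=11, slack=0)
Line 4: ['gentle', 'corn'] (min_width=11, slack=0)
Line 5: ['curtain'] (min_width=7, slack=4)
Line 6: ['machine'] (min_width=7, slack=4)
Line 7: ['brown'] (min_width=5, slack=6)
Line 8: ['cheese'] (min_width=6, slack=5)
Line 9: ['triangle'] (min_width=8, slack=3)
Line 10: ['rainbow', 'to'] (min_width=10, slack=1)
Line 11: ['corn', 'young'] (min_width=10, slack=1)
Line 12: ['they', 'why'] (min_width=8, slack=3)

Answer: triangle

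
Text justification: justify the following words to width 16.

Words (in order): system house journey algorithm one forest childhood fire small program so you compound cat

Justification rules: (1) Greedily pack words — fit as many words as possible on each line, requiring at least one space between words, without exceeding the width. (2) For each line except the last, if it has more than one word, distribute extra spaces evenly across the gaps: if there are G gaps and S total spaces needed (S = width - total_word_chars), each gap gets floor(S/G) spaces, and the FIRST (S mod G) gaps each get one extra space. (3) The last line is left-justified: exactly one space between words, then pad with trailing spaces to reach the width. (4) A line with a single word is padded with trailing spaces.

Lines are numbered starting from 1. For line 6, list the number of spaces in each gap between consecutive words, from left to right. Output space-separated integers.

Line 1: ['system', 'house'] (min_width=12, slack=4)
Line 2: ['journey'] (min_width=7, slack=9)
Line 3: ['algorithm', 'one'] (min_width=13, slack=3)
Line 4: ['forest', 'childhood'] (min_width=16, slack=0)
Line 5: ['fire', 'small'] (min_width=10, slack=6)
Line 6: ['program', 'so', 'you'] (min_width=14, slack=2)
Line 7: ['compound', 'cat'] (min_width=12, slack=4)

Answer: 2 2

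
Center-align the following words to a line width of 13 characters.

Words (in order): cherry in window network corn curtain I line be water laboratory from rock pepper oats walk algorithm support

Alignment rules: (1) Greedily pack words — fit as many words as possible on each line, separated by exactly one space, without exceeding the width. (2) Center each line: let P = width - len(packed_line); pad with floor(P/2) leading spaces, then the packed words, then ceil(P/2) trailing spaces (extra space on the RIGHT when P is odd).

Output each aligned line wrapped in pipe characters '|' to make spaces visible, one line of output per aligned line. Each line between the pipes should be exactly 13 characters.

Line 1: ['cherry', 'in'] (min_width=9, slack=4)
Line 2: ['window'] (min_width=6, slack=7)
Line 3: ['network', 'corn'] (min_width=12, slack=1)
Line 4: ['curtain', 'I'] (min_width=9, slack=4)
Line 5: ['line', 'be', 'water'] (min_width=13, slack=0)
Line 6: ['laboratory'] (min_width=10, slack=3)
Line 7: ['from', 'rock'] (min_width=9, slack=4)
Line 8: ['pepper', 'oats'] (min_width=11, slack=2)
Line 9: ['walk'] (min_width=4, slack=9)
Line 10: ['algorithm'] (min_width=9, slack=4)
Line 11: ['support'] (min_width=7, slack=6)

Answer: |  cherry in  |
|   window    |
|network corn |
|  curtain I  |
|line be water|
| laboratory  |
|  from rock  |
| pepper oats |
|    walk     |
|  algorithm  |
|   support   |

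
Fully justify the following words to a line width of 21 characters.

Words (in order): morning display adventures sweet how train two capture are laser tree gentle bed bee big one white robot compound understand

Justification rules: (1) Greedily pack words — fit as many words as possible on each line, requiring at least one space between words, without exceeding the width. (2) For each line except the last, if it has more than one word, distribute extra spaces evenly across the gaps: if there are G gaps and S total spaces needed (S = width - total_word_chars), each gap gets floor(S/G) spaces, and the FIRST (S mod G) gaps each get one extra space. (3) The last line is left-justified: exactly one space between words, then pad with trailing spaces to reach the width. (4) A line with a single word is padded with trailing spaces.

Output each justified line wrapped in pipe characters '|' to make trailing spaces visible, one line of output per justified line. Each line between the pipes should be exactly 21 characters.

Line 1: ['morning', 'display'] (min_width=15, slack=6)
Line 2: ['adventures', 'sweet', 'how'] (min_width=20, slack=1)
Line 3: ['train', 'two', 'capture', 'are'] (min_width=21, slack=0)
Line 4: ['laser', 'tree', 'gentle', 'bed'] (min_width=21, slack=0)
Line 5: ['bee', 'big', 'one', 'white'] (min_width=17, slack=4)
Line 6: ['robot', 'compound'] (min_width=14, slack=7)
Line 7: ['understand'] (min_width=10, slack=11)

Answer: |morning       display|
|adventures  sweet how|
|train two capture are|
|laser tree gentle bed|
|bee   big  one  white|
|robot        compound|
|understand           |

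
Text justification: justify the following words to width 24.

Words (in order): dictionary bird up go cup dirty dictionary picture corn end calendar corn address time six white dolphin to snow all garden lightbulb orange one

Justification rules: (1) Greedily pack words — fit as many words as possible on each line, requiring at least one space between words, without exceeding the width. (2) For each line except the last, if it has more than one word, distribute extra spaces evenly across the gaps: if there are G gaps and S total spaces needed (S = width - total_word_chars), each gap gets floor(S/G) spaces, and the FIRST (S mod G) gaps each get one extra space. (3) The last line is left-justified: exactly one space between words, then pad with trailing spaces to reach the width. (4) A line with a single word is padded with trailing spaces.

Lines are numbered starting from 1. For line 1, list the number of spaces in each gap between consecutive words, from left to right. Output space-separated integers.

Line 1: ['dictionary', 'bird', 'up', 'go'] (min_width=21, slack=3)
Line 2: ['cup', 'dirty', 'dictionary'] (min_width=20, slack=4)
Line 3: ['picture', 'corn', 'end'] (min_width=16, slack=8)
Line 4: ['calendar', 'corn', 'address'] (min_width=21, slack=3)
Line 5: ['time', 'six', 'white', 'dolphin'] (min_width=22, slack=2)
Line 6: ['to', 'snow', 'all', 'garden'] (min_width=18, slack=6)
Line 7: ['lightbulb', 'orange', 'one'] (min_width=20, slack=4)

Answer: 2 2 2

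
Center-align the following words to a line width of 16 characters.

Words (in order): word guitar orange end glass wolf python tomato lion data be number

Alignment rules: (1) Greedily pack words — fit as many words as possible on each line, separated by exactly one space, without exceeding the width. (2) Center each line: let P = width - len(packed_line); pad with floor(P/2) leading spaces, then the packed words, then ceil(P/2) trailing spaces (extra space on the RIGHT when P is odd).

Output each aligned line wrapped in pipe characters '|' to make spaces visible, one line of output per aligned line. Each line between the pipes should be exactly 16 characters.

Line 1: ['word', 'guitar'] (min_width=11, slack=5)
Line 2: ['orange', 'end', 'glass'] (min_width=16, slack=0)
Line 3: ['wolf', 'python'] (min_width=11, slack=5)
Line 4: ['tomato', 'lion', 'data'] (min_width=16, slack=0)
Line 5: ['be', 'number'] (min_width=9, slack=7)

Answer: |  word guitar   |
|orange end glass|
|  wolf python   |
|tomato lion data|
|   be number    |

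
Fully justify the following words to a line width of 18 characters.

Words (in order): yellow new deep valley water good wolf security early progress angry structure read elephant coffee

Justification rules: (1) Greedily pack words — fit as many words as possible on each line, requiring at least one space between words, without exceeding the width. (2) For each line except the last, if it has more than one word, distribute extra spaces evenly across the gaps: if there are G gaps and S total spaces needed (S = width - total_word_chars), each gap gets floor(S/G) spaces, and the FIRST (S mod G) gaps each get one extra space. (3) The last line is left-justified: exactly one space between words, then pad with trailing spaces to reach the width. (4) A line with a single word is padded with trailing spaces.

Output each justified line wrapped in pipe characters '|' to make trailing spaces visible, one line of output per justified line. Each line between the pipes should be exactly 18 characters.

Line 1: ['yellow', 'new', 'deep'] (min_width=15, slack=3)
Line 2: ['valley', 'water', 'good'] (min_width=17, slack=1)
Line 3: ['wolf', 'security'] (min_width=13, slack=5)
Line 4: ['early', 'progress'] (min_width=14, slack=4)
Line 5: ['angry', 'structure'] (min_width=15, slack=3)
Line 6: ['read', 'elephant'] (min_width=13, slack=5)
Line 7: ['coffee'] (min_width=6, slack=12)

Answer: |yellow   new  deep|
|valley  water good|
|wolf      security|
|early     progress|
|angry    structure|
|read      elephant|
|coffee            |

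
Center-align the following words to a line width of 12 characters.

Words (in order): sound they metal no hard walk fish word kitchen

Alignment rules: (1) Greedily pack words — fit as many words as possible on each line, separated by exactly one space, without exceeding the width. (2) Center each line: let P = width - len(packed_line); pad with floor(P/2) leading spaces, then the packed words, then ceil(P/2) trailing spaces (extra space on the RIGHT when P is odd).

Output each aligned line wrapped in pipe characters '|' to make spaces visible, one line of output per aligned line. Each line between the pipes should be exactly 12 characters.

Answer: | sound they |
|  metal no  |
| hard walk  |
| fish word  |
|  kitchen   |

Derivation:
Line 1: ['sound', 'they'] (min_width=10, slack=2)
Line 2: ['metal', 'no'] (min_width=8, slack=4)
Line 3: ['hard', 'walk'] (min_width=9, slack=3)
Line 4: ['fish', 'word'] (min_width=9, slack=3)
Line 5: ['kitchen'] (min_width=7, slack=5)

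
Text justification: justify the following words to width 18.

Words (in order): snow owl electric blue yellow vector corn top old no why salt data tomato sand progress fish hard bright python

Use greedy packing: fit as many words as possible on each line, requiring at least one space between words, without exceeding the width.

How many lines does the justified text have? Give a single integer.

Line 1: ['snow', 'owl', 'electric'] (min_width=17, slack=1)
Line 2: ['blue', 'yellow', 'vector'] (min_width=18, slack=0)
Line 3: ['corn', 'top', 'old', 'no'] (min_width=15, slack=3)
Line 4: ['why', 'salt', 'data'] (min_width=13, slack=5)
Line 5: ['tomato', 'sand'] (min_width=11, slack=7)
Line 6: ['progress', 'fish', 'hard'] (min_width=18, slack=0)
Line 7: ['bright', 'python'] (min_width=13, slack=5)
Total lines: 7

Answer: 7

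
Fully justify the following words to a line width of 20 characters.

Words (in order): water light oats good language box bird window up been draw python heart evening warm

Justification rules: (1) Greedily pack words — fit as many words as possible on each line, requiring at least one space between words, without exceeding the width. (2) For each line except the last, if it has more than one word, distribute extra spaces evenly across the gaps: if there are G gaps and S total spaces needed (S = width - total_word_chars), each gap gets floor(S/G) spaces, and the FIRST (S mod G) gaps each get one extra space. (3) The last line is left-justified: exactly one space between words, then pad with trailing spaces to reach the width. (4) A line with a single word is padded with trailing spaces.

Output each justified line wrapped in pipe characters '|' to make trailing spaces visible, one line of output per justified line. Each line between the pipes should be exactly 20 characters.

Answer: |water   light   oats|
|good   language  box|
|bird  window up been|
|draw   python  heart|
|evening warm        |

Derivation:
Line 1: ['water', 'light', 'oats'] (min_width=16, slack=4)
Line 2: ['good', 'language', 'box'] (min_width=17, slack=3)
Line 3: ['bird', 'window', 'up', 'been'] (min_width=19, slack=1)
Line 4: ['draw', 'python', 'heart'] (min_width=17, slack=3)
Line 5: ['evening', 'warm'] (min_width=12, slack=8)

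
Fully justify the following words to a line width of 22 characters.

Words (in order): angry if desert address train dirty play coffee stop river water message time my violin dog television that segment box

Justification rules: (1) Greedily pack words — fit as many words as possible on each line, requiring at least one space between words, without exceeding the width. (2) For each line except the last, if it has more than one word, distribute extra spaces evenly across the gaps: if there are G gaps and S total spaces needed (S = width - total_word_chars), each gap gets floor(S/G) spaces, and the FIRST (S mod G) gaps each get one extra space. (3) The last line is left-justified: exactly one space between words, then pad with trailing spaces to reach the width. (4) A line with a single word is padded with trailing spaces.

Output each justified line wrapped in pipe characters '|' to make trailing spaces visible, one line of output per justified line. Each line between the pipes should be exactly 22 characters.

Line 1: ['angry', 'if', 'desert'] (min_width=15, slack=7)
Line 2: ['address', 'train', 'dirty'] (min_width=19, slack=3)
Line 3: ['play', 'coffee', 'stop', 'river'] (min_width=22, slack=0)
Line 4: ['water', 'message', 'time', 'my'] (min_width=21, slack=1)
Line 5: ['violin', 'dog', 'television'] (min_width=21, slack=1)
Line 6: ['that', 'segment', 'box'] (min_width=16, slack=6)

Answer: |angry     if    desert|
|address   train  dirty|
|play coffee stop river|
|water  message time my|
|violin  dog television|
|that segment box      |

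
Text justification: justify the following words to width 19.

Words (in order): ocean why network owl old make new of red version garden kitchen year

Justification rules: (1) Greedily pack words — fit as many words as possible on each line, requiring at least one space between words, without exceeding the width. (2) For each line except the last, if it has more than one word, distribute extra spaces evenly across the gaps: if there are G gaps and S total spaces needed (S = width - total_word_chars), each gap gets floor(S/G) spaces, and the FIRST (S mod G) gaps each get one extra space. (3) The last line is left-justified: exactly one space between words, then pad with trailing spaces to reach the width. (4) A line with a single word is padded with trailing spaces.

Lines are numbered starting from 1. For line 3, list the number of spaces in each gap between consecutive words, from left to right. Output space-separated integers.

Answer: 2 1

Derivation:
Line 1: ['ocean', 'why', 'network'] (min_width=17, slack=2)
Line 2: ['owl', 'old', 'make', 'new', 'of'] (min_width=19, slack=0)
Line 3: ['red', 'version', 'garden'] (min_width=18, slack=1)
Line 4: ['kitchen', 'year'] (min_width=12, slack=7)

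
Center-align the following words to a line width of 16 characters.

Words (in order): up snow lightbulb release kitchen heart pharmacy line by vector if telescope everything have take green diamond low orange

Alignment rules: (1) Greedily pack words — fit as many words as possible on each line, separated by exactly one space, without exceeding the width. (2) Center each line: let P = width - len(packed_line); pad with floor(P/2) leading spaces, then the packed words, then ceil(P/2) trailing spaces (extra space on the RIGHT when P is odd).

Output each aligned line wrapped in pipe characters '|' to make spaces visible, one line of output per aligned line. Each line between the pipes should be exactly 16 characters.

Answer: |    up snow     |
|   lightbulb    |
|release kitchen |
| heart pharmacy |
| line by vector |
|  if telescope  |
|everything have |
|   take green   |
|  diamond low   |
|     orange     |

Derivation:
Line 1: ['up', 'snow'] (min_width=7, slack=9)
Line 2: ['lightbulb'] (min_width=9, slack=7)
Line 3: ['release', 'kitchen'] (min_width=15, slack=1)
Line 4: ['heart', 'pharmacy'] (min_width=14, slack=2)
Line 5: ['line', 'by', 'vector'] (min_width=14, slack=2)
Line 6: ['if', 'telescope'] (min_width=12, slack=4)
Line 7: ['everything', 'have'] (min_width=15, slack=1)
Line 8: ['take', 'green'] (min_width=10, slack=6)
Line 9: ['diamond', 'low'] (min_width=11, slack=5)
Line 10: ['orange'] (min_width=6, slack=10)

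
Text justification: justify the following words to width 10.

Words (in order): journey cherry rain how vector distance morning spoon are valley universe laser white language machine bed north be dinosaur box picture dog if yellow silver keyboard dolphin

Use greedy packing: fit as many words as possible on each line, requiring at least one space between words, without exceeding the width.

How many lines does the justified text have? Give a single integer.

Answer: 23

Derivation:
Line 1: ['journey'] (min_width=7, slack=3)
Line 2: ['cherry'] (min_width=6, slack=4)
Line 3: ['rain', 'how'] (min_width=8, slack=2)
Line 4: ['vector'] (min_width=6, slack=4)
Line 5: ['distance'] (min_width=8, slack=2)
Line 6: ['morning'] (min_width=7, slack=3)
Line 7: ['spoon', 'are'] (min_width=9, slack=1)
Line 8: ['valley'] (min_width=6, slack=4)
Line 9: ['universe'] (min_width=8, slack=2)
Line 10: ['laser'] (min_width=5, slack=5)
Line 11: ['white'] (min_width=5, slack=5)
Line 12: ['language'] (min_width=8, slack=2)
Line 13: ['machine'] (min_width=7, slack=3)
Line 14: ['bed', 'north'] (min_width=9, slack=1)
Line 15: ['be'] (min_width=2, slack=8)
Line 16: ['dinosaur'] (min_width=8, slack=2)
Line 17: ['box'] (min_width=3, slack=7)
Line 18: ['picture'] (min_width=7, slack=3)
Line 19: ['dog', 'if'] (min_width=6, slack=4)
Line 20: ['yellow'] (min_width=6, slack=4)
Line 21: ['silver'] (min_width=6, slack=4)
Line 22: ['keyboard'] (min_width=8, slack=2)
Line 23: ['dolphin'] (min_width=7, slack=3)
Total lines: 23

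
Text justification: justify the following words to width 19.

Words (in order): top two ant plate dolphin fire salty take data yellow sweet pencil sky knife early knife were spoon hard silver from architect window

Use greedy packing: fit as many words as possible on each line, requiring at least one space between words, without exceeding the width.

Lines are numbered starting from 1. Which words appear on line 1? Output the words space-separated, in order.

Line 1: ['top', 'two', 'ant', 'plate'] (min_width=17, slack=2)
Line 2: ['dolphin', 'fire', 'salty'] (min_width=18, slack=1)
Line 3: ['take', 'data', 'yellow'] (min_width=16, slack=3)
Line 4: ['sweet', 'pencil', 'sky'] (min_width=16, slack=3)
Line 5: ['knife', 'early', 'knife'] (min_width=17, slack=2)
Line 6: ['were', 'spoon', 'hard'] (min_width=15, slack=4)
Line 7: ['silver', 'from'] (min_width=11, slack=8)
Line 8: ['architect', 'window'] (min_width=16, slack=3)

Answer: top two ant plate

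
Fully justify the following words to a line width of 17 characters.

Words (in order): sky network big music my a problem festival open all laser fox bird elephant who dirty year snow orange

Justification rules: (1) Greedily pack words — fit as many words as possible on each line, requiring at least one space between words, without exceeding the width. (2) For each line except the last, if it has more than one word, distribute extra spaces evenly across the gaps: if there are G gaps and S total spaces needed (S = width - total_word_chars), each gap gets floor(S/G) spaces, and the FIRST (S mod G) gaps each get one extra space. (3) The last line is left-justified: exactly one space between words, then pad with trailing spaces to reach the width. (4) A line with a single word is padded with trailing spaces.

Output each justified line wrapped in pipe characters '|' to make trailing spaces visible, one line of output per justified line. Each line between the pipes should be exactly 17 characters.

Line 1: ['sky', 'network', 'big'] (min_width=15, slack=2)
Line 2: ['music', 'my', 'a'] (min_width=10, slack=7)
Line 3: ['problem', 'festival'] (min_width=16, slack=1)
Line 4: ['open', 'all', 'laser'] (min_width=14, slack=3)
Line 5: ['fox', 'bird', 'elephant'] (min_width=17, slack=0)
Line 6: ['who', 'dirty', 'year'] (min_width=14, slack=3)
Line 7: ['snow', 'orange'] (min_width=11, slack=6)

Answer: |sky  network  big|
|music     my    a|
|problem  festival|
|open   all  laser|
|fox bird elephant|
|who   dirty  year|
|snow orange      |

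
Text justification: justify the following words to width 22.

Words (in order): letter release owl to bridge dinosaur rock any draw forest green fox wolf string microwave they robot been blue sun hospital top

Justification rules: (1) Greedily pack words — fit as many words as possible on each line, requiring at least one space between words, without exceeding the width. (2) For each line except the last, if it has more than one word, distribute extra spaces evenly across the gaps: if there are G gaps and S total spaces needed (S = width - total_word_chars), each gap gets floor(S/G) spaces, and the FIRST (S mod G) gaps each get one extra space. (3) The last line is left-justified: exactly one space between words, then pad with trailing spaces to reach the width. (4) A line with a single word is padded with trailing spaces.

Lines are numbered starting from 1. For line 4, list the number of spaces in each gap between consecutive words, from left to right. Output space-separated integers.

Answer: 5 4

Derivation:
Line 1: ['letter', 'release', 'owl', 'to'] (min_width=21, slack=1)
Line 2: ['bridge', 'dinosaur', 'rock'] (min_width=20, slack=2)
Line 3: ['any', 'draw', 'forest', 'green'] (min_width=21, slack=1)
Line 4: ['fox', 'wolf', 'string'] (min_width=15, slack=7)
Line 5: ['microwave', 'they', 'robot'] (min_width=20, slack=2)
Line 6: ['been', 'blue', 'sun', 'hospital'] (min_width=22, slack=0)
Line 7: ['top'] (min_width=3, slack=19)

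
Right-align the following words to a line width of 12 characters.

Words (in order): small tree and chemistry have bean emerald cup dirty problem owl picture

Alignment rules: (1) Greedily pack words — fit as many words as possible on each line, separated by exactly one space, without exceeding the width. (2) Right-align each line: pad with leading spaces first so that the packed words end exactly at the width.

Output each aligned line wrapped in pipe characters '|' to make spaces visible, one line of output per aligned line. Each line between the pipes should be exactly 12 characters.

Answer: |  small tree|
|         and|
|   chemistry|
|   have bean|
| emerald cup|
|       dirty|
| problem owl|
|     picture|

Derivation:
Line 1: ['small', 'tree'] (min_width=10, slack=2)
Line 2: ['and'] (min_width=3, slack=9)
Line 3: ['chemistry'] (min_width=9, slack=3)
Line 4: ['have', 'bean'] (min_width=9, slack=3)
Line 5: ['emerald', 'cup'] (min_width=11, slack=1)
Line 6: ['dirty'] (min_width=5, slack=7)
Line 7: ['problem', 'owl'] (min_width=11, slack=1)
Line 8: ['picture'] (min_width=7, slack=5)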